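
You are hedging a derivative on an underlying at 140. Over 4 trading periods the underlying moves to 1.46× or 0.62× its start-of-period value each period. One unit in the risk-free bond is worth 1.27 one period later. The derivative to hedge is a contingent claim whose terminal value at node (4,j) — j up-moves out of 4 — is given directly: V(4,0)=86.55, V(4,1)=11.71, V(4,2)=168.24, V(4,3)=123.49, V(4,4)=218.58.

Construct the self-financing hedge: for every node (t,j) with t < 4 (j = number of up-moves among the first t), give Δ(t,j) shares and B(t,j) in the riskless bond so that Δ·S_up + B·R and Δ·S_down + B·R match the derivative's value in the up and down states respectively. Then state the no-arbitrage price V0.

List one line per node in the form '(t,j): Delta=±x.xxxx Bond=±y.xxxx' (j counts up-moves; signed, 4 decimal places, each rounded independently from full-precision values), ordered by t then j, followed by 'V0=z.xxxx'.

The replicating-portfolio and risk-neutral prices coincide; use p* = (1.27−0.62)/(1.46−0.62) = 0.7738 for the latter.
Terminal values V(4,·): V(4,0)=86.5500, V(4,1)=11.7100, V(4,2)=168.2400, V(4,3)=123.4900, V(4,4)=218.5800
Node (3,0) S=33.3659: V=(p*·11.7100+(1−p*)·86.5500)/1.27=22.5497; Δ=(11.7100−86.5500)/(48.7142−20.6869)=-2.6702; B=V−Δ·S=111.6449
Node (3,1) S=78.5714: V=(p*·168.2400+(1−p*)·11.7100)/1.27=104.5940; Δ=(168.2400−11.7100)/(114.7142−48.7142)=2.3717; B=V−Δ·S=-81.7512
Node (3,2) S=185.0229: V=(p*·123.4900+(1−p*)·168.2400)/1.27=105.2063; Δ=(123.4900−168.2400)/(270.1334−114.7142)=-0.2879; B=V−Δ·S=158.4801
Node (3,3) S=435.6990: V=(p*·218.5800+(1−p*)·123.4900)/1.27=155.1744; Δ=(218.5800−123.4900)/(636.1206−270.1334)=0.2598; B=V−Δ·S=41.9721
Node (2,0) S=53.8160: V=(p*·104.5940+(1−p*)·22.5497)/1.27=67.7452; Δ=(104.5940−22.5497)/(78.5714−33.3659)=1.8149; B=V−Δ·S=-29.9267
Node (2,1) S=126.7280: V=(p*·105.2063+(1−p*)·104.5940)/1.27=82.7306; Δ=(105.2063−104.5940)/(185.0229−78.5714)=0.0058; B=V−Δ·S=82.0016
Node (2,2) S=298.4240: V=(p*·155.1744+(1−p*)·105.2063)/1.27=113.2851; Δ=(155.1744−105.2063)/(435.6990−185.0229)=0.1993; B=V−Δ·S=53.7993
Node (1,0) S=86.8000: V=(p*·82.7306+(1−p*)·67.7452)/1.27=62.4732; Δ=(82.7306−67.7452)/(126.7280−53.8160)=0.2055; B=V−Δ·S=44.6335
Node (1,1) S=204.4000: V=(p*·113.2851+(1−p*)·82.7306)/1.27=83.7590; Δ=(113.2851−82.7306)/(298.4240−126.7280)=0.1780; B=V−Δ·S=47.3846
Node (0,0) S=140.0000: V=(p*·83.7590+(1−p*)·62.4732)/1.27=62.1609; Δ=(83.7590−62.4732)/(204.4000−86.8000)=0.1810; B=V−Δ·S=36.8207
Root portfolio cost Δ·140+B reproduces V0=62.1609.

(0,0): Delta=0.1810 Bond=36.8207
(1,0): Delta=0.2055 Bond=44.6335
(1,1): Delta=0.1780 Bond=47.3846
(2,0): Delta=1.8149 Bond=-29.9267
(2,1): Delta=0.0058 Bond=82.0016
(2,2): Delta=0.1993 Bond=53.7993
(3,0): Delta=-2.6702 Bond=111.6449
(3,1): Delta=2.3717 Bond=-81.7512
(3,2): Delta=-0.2879 Bond=158.4801
(3,3): Delta=0.2598 Bond=41.9721
V0=62.1609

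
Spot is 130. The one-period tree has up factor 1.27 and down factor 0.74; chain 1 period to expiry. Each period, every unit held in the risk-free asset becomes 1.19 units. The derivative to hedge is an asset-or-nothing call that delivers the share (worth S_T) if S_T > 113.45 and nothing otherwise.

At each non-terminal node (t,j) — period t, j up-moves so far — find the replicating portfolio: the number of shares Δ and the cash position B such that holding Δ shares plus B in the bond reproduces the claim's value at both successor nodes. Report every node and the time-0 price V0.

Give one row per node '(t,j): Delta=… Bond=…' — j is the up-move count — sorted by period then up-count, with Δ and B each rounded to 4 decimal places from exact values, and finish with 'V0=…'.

(0,0): Delta=2.3962 Bond=-193.7117
V0=117.7977

Since d<R<u, set p* = (R−d)/(u−d) = 0.8491; price each node as the discounted p*-expectation of its children.
Payoff layer (t=1): V(1,0)=0.0000, V(1,1)=165.1000
  t=0,j=0: stock 130.0000 → up 165.1000 (V=165.1000), down 96.2000 (V=0.0000). Price 117.7977; hedge Δ=2.3962, bond B=-193.7117.
The time-0 hedge costs 117.7977, which is the no-arbitrage price.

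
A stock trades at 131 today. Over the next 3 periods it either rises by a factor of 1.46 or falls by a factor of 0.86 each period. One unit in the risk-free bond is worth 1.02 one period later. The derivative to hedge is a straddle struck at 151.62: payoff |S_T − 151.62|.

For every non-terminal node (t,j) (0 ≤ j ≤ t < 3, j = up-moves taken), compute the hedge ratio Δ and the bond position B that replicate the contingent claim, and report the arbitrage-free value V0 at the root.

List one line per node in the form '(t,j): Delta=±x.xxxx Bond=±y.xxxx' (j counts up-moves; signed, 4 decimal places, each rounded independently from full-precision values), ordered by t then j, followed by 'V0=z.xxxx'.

No-arbitrage ⇒ martingale measure with p* = (R−d)/(u−d) = 0.2667.
At expiry t=3: V(3,0)=68.2967, V(3,1)=10.1641, V(3,2)=88.5261, V(3,3)=256.0698
  t=2,j=0: stock 96.8876 → up 141.4559 (V=10.1641), down 83.3233 (V=68.2967). Price 51.7595; hedge Δ=-1.0000, bond B=148.6471.
  t=2,j=1: stock 164.4836 → up 240.1461 (V=88.5261), down 141.4559 (V=10.1641). Price 30.4516; hedge Δ=0.7940, bond B=-100.1517.
  t=2,j=2: stock 279.2396 → up 407.6898 (V=256.0698), down 240.1461 (V=88.5261). Price 130.5925; hedge Δ=1.0000, bond B=-148.6471.
  t=1,j=0: stock 112.6600 → up 164.4836 (V=30.4516), down 96.8876 (V=51.7595). Price 45.1739; hedge Δ=-0.3152, bond B=80.6870.
  t=1,j=1: stock 191.2600 → up 279.2396 (V=130.5925), down 164.4836 (V=30.4516). Price 56.0351; hedge Δ=0.8726, bond B=-110.8664.
  t=0,j=0: stock 131.0000 → up 191.2600 (V=56.0351), down 112.6600 (V=45.1739). Price 47.1277; hedge Δ=0.1382, bond B=29.0256.
Root portfolio cost Δ·131+B reproduces V0=47.1277.

(0,0): Delta=0.1382 Bond=29.0256
(1,0): Delta=-0.3152 Bond=80.6870
(1,1): Delta=0.8726 Bond=-110.8664
(2,0): Delta=-1.0000 Bond=148.6471
(2,1): Delta=0.7940 Bond=-100.1517
(2,2): Delta=1.0000 Bond=-148.6471
V0=47.1277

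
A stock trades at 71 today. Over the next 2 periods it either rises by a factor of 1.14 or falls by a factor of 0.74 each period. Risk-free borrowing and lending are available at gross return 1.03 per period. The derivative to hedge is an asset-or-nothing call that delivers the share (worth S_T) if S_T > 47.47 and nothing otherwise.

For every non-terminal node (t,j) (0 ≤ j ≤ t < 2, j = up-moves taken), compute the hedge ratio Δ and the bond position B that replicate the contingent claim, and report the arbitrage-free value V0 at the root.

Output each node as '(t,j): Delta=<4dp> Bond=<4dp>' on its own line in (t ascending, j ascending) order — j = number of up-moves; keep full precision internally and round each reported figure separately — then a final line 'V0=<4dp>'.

(0,0): Delta=1.3655 Bond=-28.7227
(1,0): Delta=2.8500 Bond=-107.5795
(1,1): Delta=1.0000 Bond=0.0000
V0=68.2285

Risk-neutral probability p* = (R−d)/(u−d) = (1.03−0.74)/(1.14−0.74) = 0.7250.
Terminal payoffs: V(2,0)=0.0000, V(2,1)=59.8956, V(2,2)=92.2716
(1,0): S=52.5400. Δ = (V_up−V_dn)/(S_up−S_dn) = (59.8956−0.0000)/(59.8956−38.8796) = 2.8500. V = [p*·59.8956 + (1−p*)·0.0000]/1.03 = 42.1595. B = V − Δ·S = -107.5795.
(1,1): S=80.9400. Δ = (V_up−V_dn)/(S_up−S_dn) = (92.2716−59.8956)/(92.2716−59.8956) = 1.0000. V = [p*·92.2716 + (1−p*)·59.8956]/1.03 = 80.9400. B = V − Δ·S = 0.0000.
(0,0): S=71.0000. Δ = (V_up−V_dn)/(S_up−S_dn) = (80.9400−42.1595)/(80.9400−52.5400) = 1.3655. V = [p*·80.9400 + (1−p*)·42.1595]/1.03 = 68.2285. B = V − Δ·S = -28.7227.
Root portfolio cost Δ·71+B reproduces V0=68.2285.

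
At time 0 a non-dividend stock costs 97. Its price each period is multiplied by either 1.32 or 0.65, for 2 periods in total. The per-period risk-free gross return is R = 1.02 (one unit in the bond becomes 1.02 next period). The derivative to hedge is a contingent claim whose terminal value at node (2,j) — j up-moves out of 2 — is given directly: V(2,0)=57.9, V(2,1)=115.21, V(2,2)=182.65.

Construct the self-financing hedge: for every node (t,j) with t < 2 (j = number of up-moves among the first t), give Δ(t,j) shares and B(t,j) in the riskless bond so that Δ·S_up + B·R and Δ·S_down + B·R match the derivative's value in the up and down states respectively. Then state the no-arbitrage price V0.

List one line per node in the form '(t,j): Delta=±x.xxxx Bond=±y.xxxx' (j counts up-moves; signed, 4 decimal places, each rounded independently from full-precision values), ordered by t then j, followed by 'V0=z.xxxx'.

(0,0): Delta=0.9489 Bond=27.4148
(1,0): Delta=1.3567 Bond=2.2556
(1,1): Delta=0.7861 Bond=48.8070
V0=119.4607

No-arbitrage ⇒ martingale measure with p* = (R−d)/(u−d) = 0.5522.
Payoff layer (t=2): V(2,0)=57.9000, V(2,1)=115.2100, V(2,2)=182.6500
Node (1,0) S=63.0500: V=(p*·115.2100+(1−p*)·57.9000)/1.02=87.7929; Δ=(115.2100−57.9000)/(83.2260−40.9825)=1.3567; B=V−Δ·S=2.2556
Node (1,1) S=128.0400: V=(p*·182.6500+(1−p*)·115.2100)/1.02=149.4637; Δ=(182.6500−115.2100)/(169.0128−83.2260)=0.7861; B=V−Δ·S=48.8070
Node (0,0) S=97.0000: V=(p*·149.4637+(1−p*)·87.7929)/1.02=119.4607; Δ=(149.4637−87.7929)/(128.0400−63.0500)=0.9489; B=V−Δ·S=27.4148
Each (Δ,B) replicates both successor values, so the strategy is self-financing and V0 is arbitrage-free.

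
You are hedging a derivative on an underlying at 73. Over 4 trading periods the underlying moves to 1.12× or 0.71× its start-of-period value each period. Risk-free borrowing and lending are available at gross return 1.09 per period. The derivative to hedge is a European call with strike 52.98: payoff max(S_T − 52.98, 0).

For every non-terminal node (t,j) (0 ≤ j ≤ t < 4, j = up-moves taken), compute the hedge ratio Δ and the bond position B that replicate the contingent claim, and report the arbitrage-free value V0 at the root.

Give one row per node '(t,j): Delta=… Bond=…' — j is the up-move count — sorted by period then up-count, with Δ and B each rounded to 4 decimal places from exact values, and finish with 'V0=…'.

(0,0): Delta=0.9602 Bond=-34.4706
(1,0): Delta=0.6749 Bond=-22.7866
(1,1): Delta=0.9745 Bond=-38.7403
(2,0): Delta=0.0000 Bond=0.0000
(2,1): Delta=0.7087 Bond=-26.7982
(2,2): Delta=0.9878 Bond=-43.4450
(3,0): Delta=0.0000 Bond=0.0000
(3,1): Delta=0.0000 Bond=0.0000
(3,2): Delta=0.7442 Bond=-31.5161
(3,3): Delta=1.0000 Bond=-48.6055
V0=35.6260

Under the risk-neutral measure, an up-move has probability p* = (R−d)/(u−d) = 0.9268 and values discount at R = 1.09.
Terminal payoffs: V(4,0)=0.0000, V(4,1)=0.0000, V(4,2)=0.0000, V(4,3)=19.8374, V(4,4)=61.8869
Node (3,0) S=26.1275: V=(p*·0.0000+(1−p*)·0.0000)/1.09=0.0000; Δ=(0.0000−0.0000)/(29.2628−18.5505)=0.0000; B=V−Δ·S=0.0000
Node (3,1) S=41.2152: V=(p*·0.0000+(1−p*)·0.0000)/1.09=0.0000; Δ=(0.0000−0.0000)/(46.1610−29.2628)=0.0000; B=V−Δ·S=0.0000
Node (3,2) S=65.0156: V=(p*·19.8374+(1−p*)·0.0000)/1.09=16.8678; Δ=(19.8374−0.0000)/(72.8174−46.1610)=0.7442; B=V−Δ·S=-31.5161
Node (3,3) S=102.5597: V=(p*·61.8869+(1−p*)·19.8374)/1.09=53.9542; Δ=(61.8869−19.8374)/(114.8669−72.8174)=1.0000; B=V−Δ·S=-48.6055
Node (2,0) S=36.7993: V=(p*·0.0000+(1−p*)·0.0000)/1.09=0.0000; Δ=(0.0000−0.0000)/(41.2152−26.1275)=0.0000; B=V−Δ·S=0.0000
Node (2,1) S=58.0496: V=(p*·16.8678+(1−p*)·0.0000)/1.09=14.3427; Δ=(16.8678−0.0000)/(65.0156−41.2152)=0.7087; B=V−Δ·S=-26.7982
Node (2,2) S=91.5712: V=(p*·53.9542+(1−p*)·16.8678)/1.09=47.0097; Δ=(53.9542−16.8678)/(102.5597−65.0156)=0.9878; B=V−Δ·S=-43.4450
Node (1,0) S=51.8300: V=(p*·14.3427+(1−p*)·0.0000)/1.09=12.1956; Δ=(14.3427−0.0000)/(58.0496−36.7993)=0.6749; B=V−Δ·S=-22.7866
Node (1,1) S=81.7600: V=(p*·47.0097+(1−p*)·14.3427)/1.09=40.9353; Δ=(47.0097−14.3427)/(91.5712−58.0496)=0.9745; B=V−Δ·S=-38.7403
Node (0,0) S=73.0000: V=(p*·40.9353+(1−p*)·12.1956)/1.09=35.6260; Δ=(40.9353−12.1956)/(81.7600−51.8300)=0.9602; B=V−Δ·S=-34.4706
Each (Δ,B) replicates both successor values, so the strategy is self-financing and V0 is arbitrage-free.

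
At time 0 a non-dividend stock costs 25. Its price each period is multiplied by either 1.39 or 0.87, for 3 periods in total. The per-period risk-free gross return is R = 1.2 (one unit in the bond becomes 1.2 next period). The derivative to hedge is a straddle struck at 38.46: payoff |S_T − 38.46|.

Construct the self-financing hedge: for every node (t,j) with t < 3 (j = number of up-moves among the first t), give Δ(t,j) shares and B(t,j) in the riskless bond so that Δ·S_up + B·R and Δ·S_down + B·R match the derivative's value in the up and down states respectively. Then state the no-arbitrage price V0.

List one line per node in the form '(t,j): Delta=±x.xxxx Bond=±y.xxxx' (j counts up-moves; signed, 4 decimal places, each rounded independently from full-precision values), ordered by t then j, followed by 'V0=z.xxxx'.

(0,0): Delta=0.2573 Bond=1.1297
(1,0): Delta=-0.6668 Bond=21.4538
(1,1): Delta=0.5903 Bond=-10.2160
(2,0): Delta=-1.0000 Bond=32.0500
(2,1): Delta=-0.5467 Bond=22.1142
(2,2): Delta=1.0000 Bond=-32.0500
V0=7.5616

Under the risk-neutral measure, an up-move has probability p* = (R−d)/(u−d) = 0.6346 and values discount at R = 1.2.
Terminal values V(3,·): V(3,0)=21.9974, V(3,1)=12.1577, V(3,2)=3.5632, V(3,3)=28.6805
(2,0): S=18.9225. Δ = (V_up−V_dn)/(S_up−S_dn) = (12.1577−21.9974)/(26.3023−16.4626) = -1.0000. V = [p*·12.1577 + (1−p*)·21.9974]/1.2 = 13.1275. B = V − Δ·S = 32.0500.
(2,1): S=30.2325. Δ = (V_up−V_dn)/(S_up−S_dn) = (3.5632−12.1577)/(42.0232−26.3023) = -0.5467. V = [p*·3.5632 + (1−p*)·12.1577]/1.2 = 5.5862. B = V − Δ·S = 22.1142.
(2,2): S=48.3025. Δ = (V_up−V_dn)/(S_up−S_dn) = (28.6805−3.5632)/(67.1405−42.0232) = 1.0000. V = [p*·28.6805 + (1−p*)·3.5632]/1.2 = 16.2525. B = V − Δ·S = -32.0500.
(1,0): S=21.7500. Δ = (V_up−V_dn)/(S_up−S_dn) = (5.5862−13.1275)/(30.2325−18.9225) = -0.6668. V = [p*·5.5862 + (1−p*)·13.1275]/1.2 = 6.9514. B = V − Δ·S = 21.4538.
(1,1): S=34.7500. Δ = (V_up−V_dn)/(S_up−S_dn) = (16.2525−5.5862)/(48.3025−30.2325) = 0.5903. V = [p*·16.2525 + (1−p*)·5.5862]/1.2 = 10.2960. B = V − Δ·S = -10.2160.
(0,0): S=25.0000. Δ = (V_up−V_dn)/(S_up−S_dn) = (10.2960−6.9514)/(34.7500−21.7500) = 0.2573. V = [p*·10.2960 + (1−p*)·6.9514]/1.2 = 7.5616. B = V − Δ·S = 1.1297.
Root portfolio cost Δ·25+B reproduces V0=7.5616.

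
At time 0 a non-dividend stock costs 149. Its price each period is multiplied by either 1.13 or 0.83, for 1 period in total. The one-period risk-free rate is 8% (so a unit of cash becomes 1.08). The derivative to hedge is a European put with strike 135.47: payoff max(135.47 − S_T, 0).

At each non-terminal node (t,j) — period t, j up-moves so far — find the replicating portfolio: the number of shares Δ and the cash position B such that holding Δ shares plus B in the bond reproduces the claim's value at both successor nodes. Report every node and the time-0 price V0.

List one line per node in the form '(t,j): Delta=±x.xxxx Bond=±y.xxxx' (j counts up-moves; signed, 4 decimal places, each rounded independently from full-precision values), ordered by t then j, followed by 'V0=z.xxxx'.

(0,0): Delta=-0.2640 Bond=41.1543
V0=1.8210

Risk-neutral probability p* = (R−d)/(u−d) = (1.08−0.83)/(1.13−0.83) = 0.8333.
Terminal payoffs: V(1,0)=11.8000, V(1,1)=0.0000
(0,0): S=149.0000. Δ = (V_up−V_dn)/(S_up−S_dn) = (0.0000−11.8000)/(168.3700−123.6700) = -0.2640. V = [p*·0.0000 + (1−p*)·11.8000]/1.08 = 1.8210. B = V − Δ·S = 41.1543.
Check: Δ(0,0)·S0 + B(0,0) = 1.8210 = V0.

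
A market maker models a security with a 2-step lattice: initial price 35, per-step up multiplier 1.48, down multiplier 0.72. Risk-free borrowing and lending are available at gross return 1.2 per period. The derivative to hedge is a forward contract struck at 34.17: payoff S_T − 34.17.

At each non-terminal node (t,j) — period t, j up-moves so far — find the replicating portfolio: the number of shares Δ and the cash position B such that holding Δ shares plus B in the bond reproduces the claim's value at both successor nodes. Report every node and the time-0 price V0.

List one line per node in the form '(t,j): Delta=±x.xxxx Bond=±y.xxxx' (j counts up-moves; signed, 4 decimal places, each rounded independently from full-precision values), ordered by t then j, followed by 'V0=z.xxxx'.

(0,0): Delta=1.0000 Bond=-23.7292
(1,0): Delta=1.0000 Bond=-28.4750
(1,1): Delta=1.0000 Bond=-28.4750
V0=11.2708

No-arbitrage ⇒ martingale measure with p* = (R−d)/(u−d) = 0.6316.
Terminal payoffs: V(2,0)=-16.0260, V(2,1)=3.1260, V(2,2)=42.4940
(1,0): S=25.2000. Δ = (V_up−V_dn)/(S_up−S_dn) = (3.1260−-16.0260)/(37.2960−18.1440) = 1.0000. V = [p*·3.1260 + (1−p*)·-16.0260]/1.2 = -3.2750. B = V − Δ·S = -28.4750.
(1,1): S=51.8000. Δ = (V_up−V_dn)/(S_up−S_dn) = (42.4940−3.1260)/(76.6640−37.2960) = 1.0000. V = [p*·42.4940 + (1−p*)·3.1260]/1.2 = 23.3250. B = V − Δ·S = -28.4750.
(0,0): S=35.0000. Δ = (V_up−V_dn)/(S_up−S_dn) = (23.3250−-3.2750)/(51.8000−25.2000) = 1.0000. V = [p*·23.3250 + (1−p*)·-3.2750]/1.2 = 11.2708. B = V − Δ·S = -23.7292.
Check: Δ(0,0)·S0 + B(0,0) = 11.2708 = V0.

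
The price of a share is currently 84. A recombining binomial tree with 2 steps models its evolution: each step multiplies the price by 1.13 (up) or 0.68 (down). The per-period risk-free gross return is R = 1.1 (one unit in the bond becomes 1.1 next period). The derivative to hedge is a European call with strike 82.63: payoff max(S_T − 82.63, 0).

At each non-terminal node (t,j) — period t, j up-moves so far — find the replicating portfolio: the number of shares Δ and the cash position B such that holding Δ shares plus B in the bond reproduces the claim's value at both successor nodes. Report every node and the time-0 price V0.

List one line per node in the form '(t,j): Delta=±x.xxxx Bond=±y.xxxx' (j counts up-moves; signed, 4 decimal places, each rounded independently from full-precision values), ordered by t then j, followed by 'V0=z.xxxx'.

The replicating-portfolio and risk-neutral prices coincide; use p* = (1.1−0.68)/(1.13−0.68) = 0.9333 for the latter.
At expiry t=2: V(2,0)=0.0000, V(2,1)=0.0000, V(2,2)=24.6296
  t=1,j=0: stock 57.1200 → up 64.5456 (V=0.0000), down 38.8416 (V=0.0000). Price 0.0000; hedge Δ=0.0000, bond B=0.0000.
  t=1,j=1: stock 94.9200 → up 107.2596 (V=24.6296), down 64.5456 (V=0.0000). Price 20.8978; hedge Δ=0.5766, bond B=-33.8346.
  t=0,j=0: stock 84.0000 → up 94.9200 (V=20.8978), down 57.1200 (V=0.0000). Price 17.7315; hedge Δ=0.5529, bond B=-28.7081.
Root portfolio cost Δ·84+B reproduces V0=17.7315.

(0,0): Delta=0.5529 Bond=-28.7081
(1,0): Delta=0.0000 Bond=0.0000
(1,1): Delta=0.5766 Bond=-33.8346
V0=17.7315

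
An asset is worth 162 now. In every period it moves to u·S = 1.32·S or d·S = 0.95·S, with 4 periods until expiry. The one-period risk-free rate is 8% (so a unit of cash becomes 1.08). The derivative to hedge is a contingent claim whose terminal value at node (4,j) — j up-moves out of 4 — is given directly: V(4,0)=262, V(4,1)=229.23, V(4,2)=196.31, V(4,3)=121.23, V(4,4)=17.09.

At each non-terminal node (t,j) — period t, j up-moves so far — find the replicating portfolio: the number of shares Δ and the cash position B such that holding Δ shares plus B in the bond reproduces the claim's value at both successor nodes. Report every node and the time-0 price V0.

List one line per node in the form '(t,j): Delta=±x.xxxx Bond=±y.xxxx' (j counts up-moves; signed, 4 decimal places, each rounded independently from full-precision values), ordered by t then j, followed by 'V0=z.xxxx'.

No-arbitrage ⇒ martingale measure with p* = (R−d)/(u−d) = 0.3514.
Payoff layer (t=4): V(4,0)=262.0000, V(4,1)=229.2300, V(4,2)=196.3100, V(4,3)=121.2300, V(4,4)=17.0900
  t=3,j=0: stock 138.8947 → up 183.3411 (V=229.2300), down 131.9500 (V=262.0000). Price 231.9317; hedge Δ=-0.6377, bond B=320.4992.
  t=3,j=1: stock 192.9906 → up 254.7476 (V=196.3100), down 183.3411 (V=229.2300). Price 201.5403; hedge Δ=-0.4610, bond B=290.5133.
  t=3,j=2: stock 268.1554 → up 353.9651 (V=121.2300), down 254.7476 (V=196.3100). Price 157.3431; hedge Δ=-0.7567, bond B=360.2620.
  t=3,j=3: stock 372.5948 → up 491.8252 (V=17.0900), down 353.9651 (V=121.2300). Price 78.3706; hedge Δ=-0.7554, bond B=359.8301.
  t=2,j=0: stock 146.2050 → up 192.9906 (V=201.5403), down 138.8947 (V=231.9317). Price 204.8645; hedge Δ=-0.5618, bond B=287.0034.
  t=2,j=1: stock 203.1480 → up 268.1554 (V=157.3431), down 192.9906 (V=201.5403). Price 172.2329; hedge Δ=-0.5880, bond B=291.6848.
  t=2,j=2: stock 282.2688 → up 372.5948 (V=78.3706), down 268.1554 (V=157.3431). Price 119.9963; hedge Δ=-0.7562, bond B=333.4354.
  t=1,j=0: stock 153.9000 → up 203.1480 (V=172.2329), down 146.2050 (V=204.8645). Price 179.0735; hedge Δ=-0.5731, bond B=267.2668.
  t=1,j=1: stock 213.8400 → up 282.2688 (V=119.9963), down 203.1480 (V=172.2329). Price 142.4810; hedge Δ=-0.6602, bond B=283.6611.
  t=0,j=0: stock 162.0000 → up 213.8400 (V=142.4810), down 153.9000 (V=179.0735). Price 153.9043; hedge Δ=-0.6105, bond B=252.8028.
Root portfolio cost Δ·162+B reproduces V0=153.9043.

(0,0): Delta=-0.6105 Bond=252.8028
(1,0): Delta=-0.5731 Bond=267.2668
(1,1): Delta=-0.6602 Bond=283.6611
(2,0): Delta=-0.5618 Bond=287.0034
(2,1): Delta=-0.5880 Bond=291.6848
(2,2): Delta=-0.7562 Bond=333.4354
(3,0): Delta=-0.6377 Bond=320.4992
(3,1): Delta=-0.4610 Bond=290.5133
(3,2): Delta=-0.7567 Bond=360.2620
(3,3): Delta=-0.7554 Bond=359.8301
V0=153.9043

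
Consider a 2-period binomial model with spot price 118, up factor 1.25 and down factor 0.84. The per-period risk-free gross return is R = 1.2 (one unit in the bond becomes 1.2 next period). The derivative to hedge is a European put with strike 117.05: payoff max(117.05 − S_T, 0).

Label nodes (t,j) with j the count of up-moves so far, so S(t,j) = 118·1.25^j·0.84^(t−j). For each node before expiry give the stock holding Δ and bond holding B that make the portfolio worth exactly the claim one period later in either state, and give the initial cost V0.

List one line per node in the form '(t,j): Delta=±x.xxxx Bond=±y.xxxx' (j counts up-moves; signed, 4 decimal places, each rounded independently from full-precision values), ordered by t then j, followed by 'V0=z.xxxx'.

(0,0): Delta=-0.0710 Bond=8.7242
(1,0): Delta=-0.8314 Bond=85.8465
(1,1): Delta=0.0000 Bond=0.0000
V0=0.3490

No-arbitrage ⇒ martingale measure with p* = (R−d)/(u−d) = 0.8780.
At expiry t=2: V(2,0)=33.7892, V(2,1)=0.0000, V(2,2)=0.0000
  t=1,j=0: stock 99.1200 → up 123.9000 (V=0.0000), down 83.2608 (V=33.7892). Price 3.4339; hedge Δ=-0.8314, bond B=85.8465.
  t=1,j=1: stock 147.5000 → up 184.3750 (V=0.0000), down 123.9000 (V=0.0000). Price 0.0000; hedge Δ=0.0000, bond B=0.0000.
  t=0,j=0: stock 118.0000 → up 147.5000 (V=0.0000), down 99.1200 (V=3.4339). Price 0.3490; hedge Δ=-0.0710, bond B=8.7242.
The time-0 hedge costs 0.3490, which is the no-arbitrage price.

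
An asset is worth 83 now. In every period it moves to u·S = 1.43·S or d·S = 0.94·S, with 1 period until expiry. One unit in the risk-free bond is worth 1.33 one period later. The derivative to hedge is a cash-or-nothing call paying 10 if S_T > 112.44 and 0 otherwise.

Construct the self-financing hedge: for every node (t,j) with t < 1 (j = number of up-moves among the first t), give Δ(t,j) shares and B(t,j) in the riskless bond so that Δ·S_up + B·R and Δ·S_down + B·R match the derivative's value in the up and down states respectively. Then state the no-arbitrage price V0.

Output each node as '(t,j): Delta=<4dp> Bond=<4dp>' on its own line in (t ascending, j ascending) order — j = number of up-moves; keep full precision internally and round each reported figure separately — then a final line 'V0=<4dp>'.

Since d<R<u, set p* = (R−d)/(u−d) = 0.7959; price each node as the discounted p*-expectation of its children.
At expiry t=1: V(1,0)=0.0000, V(1,1)=10.0000
(0,0): S=83.0000. Δ = (V_up−V_dn)/(S_up−S_dn) = (10.0000−0.0000)/(118.6900−78.0200) = 0.2459. V = [p*·10.0000 + (1−p*)·0.0000]/1.33 = 5.9843. B = V − Δ·S = -14.4238.
Each (Δ,B) replicates both successor values, so the strategy is self-financing and V0 is arbitrage-free.

(0,0): Delta=0.2459 Bond=-14.4238
V0=5.9843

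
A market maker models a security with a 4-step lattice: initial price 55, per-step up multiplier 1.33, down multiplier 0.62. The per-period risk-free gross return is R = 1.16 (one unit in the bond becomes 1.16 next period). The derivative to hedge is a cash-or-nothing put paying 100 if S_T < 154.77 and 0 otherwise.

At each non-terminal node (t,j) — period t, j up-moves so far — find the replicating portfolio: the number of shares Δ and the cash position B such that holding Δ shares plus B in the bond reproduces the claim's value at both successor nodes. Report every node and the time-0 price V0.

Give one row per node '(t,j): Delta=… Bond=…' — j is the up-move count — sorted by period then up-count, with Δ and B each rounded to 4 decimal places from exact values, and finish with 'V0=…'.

(0,0): Delta=-0.7218 Bond=76.4473
(1,0): Delta=0.0000 Bond=64.0658
(1,1): Delta=-0.8277 Bond=96.4274
(2,0): Delta=0.0000 Bond=74.3163
(2,1): Delta=0.0000 Bond=74.3163
(2,2): Delta=-0.9492 Bond=123.6737
(3,0): Delta=0.0000 Bond=86.2069
(3,1): Delta=0.0000 Bond=86.2069
(3,2): Delta=0.0000 Bond=86.2069
(3,3): Delta=-1.0885 Bond=161.4862
V0=36.7488

No-arbitrage ⇒ martingale measure with p* = (R−d)/(u−d) = 0.7606.
Terminal payoffs: V(4,0)=100.0000, V(4,1)=100.0000, V(4,2)=100.0000, V(4,3)=100.0000, V(4,4)=0.0000
(3,0): S=13.1080. Δ = (V_up−V_dn)/(S_up−S_dn) = (100.0000−100.0000)/(17.4337−8.1270) = 0.0000. V = [p*·100.0000 + (1−p*)·100.0000]/1.16 = 86.2069. B = V − Δ·S = 86.2069.
(3,1): S=28.1189. Δ = (V_up−V_dn)/(S_up−S_dn) = (100.0000−100.0000)/(37.3981−17.4337) = 0.0000. V = [p*·100.0000 + (1−p*)·100.0000]/1.16 = 86.2069. B = V − Δ·S = 86.2069.
(3,2): S=60.3195. Δ = (V_up−V_dn)/(S_up−S_dn) = (100.0000−100.0000)/(80.2249−37.3981) = 0.0000. V = [p*·100.0000 + (1−p*)·100.0000]/1.16 = 86.2069. B = V − Δ·S = 86.2069.
(3,3): S=129.3950. Δ = (V_up−V_dn)/(S_up−S_dn) = (0.0000−100.0000)/(172.0954−80.2249) = -1.0885. V = [p*·0.0000 + (1−p*)·100.0000]/1.16 = 20.6411. B = V − Δ·S = 161.4862.
(2,0): S=21.1420. Δ = (V_up−V_dn)/(S_up−S_dn) = (86.2069−86.2069)/(28.1189−13.1080) = 0.0000. V = [p*·86.2069 + (1−p*)·86.2069]/1.16 = 74.3163. B = V − Δ·S = 74.3163.
(2,1): S=45.3530. Δ = (V_up−V_dn)/(S_up−S_dn) = (86.2069−86.2069)/(60.3195−28.1189) = 0.0000. V = [p*·86.2069 + (1−p*)·86.2069]/1.16 = 74.3163. B = V − Δ·S = 74.3163.
(2,2): S=97.2895. Δ = (V_up−V_dn)/(S_up−S_dn) = (20.6411−86.2069)/(129.3950−60.3195) = -0.9492. V = [p*·20.6411 + (1−p*)·86.2069]/1.16 = 31.3275. B = V − Δ·S = 123.6737.
(1,0): S=34.1000. Δ = (V_up−V_dn)/(S_up−S_dn) = (74.3163−74.3163)/(45.3530−21.1420) = 0.0000. V = [p*·74.3163 + (1−p*)·74.3163]/1.16 = 64.0658. B = V − Δ·S = 64.0658.
(1,1): S=73.1500. Δ = (V_up−V_dn)/(S_up−S_dn) = (31.3275−74.3163)/(97.2895−45.3530) = -0.8277. V = [p*·31.3275 + (1−p*)·74.3163]/1.16 = 35.8798. B = V − Δ·S = 96.4274.
(0,0): S=55.0000. Δ = (V_up−V_dn)/(S_up−S_dn) = (35.8798−64.0658)/(73.1500−34.1000) = -0.7218. V = [p*·35.8798 + (1−p*)·64.0658]/1.16 = 36.7488. B = V − Δ·S = 76.4473.
The time-0 hedge costs 36.7488, which is the no-arbitrage price.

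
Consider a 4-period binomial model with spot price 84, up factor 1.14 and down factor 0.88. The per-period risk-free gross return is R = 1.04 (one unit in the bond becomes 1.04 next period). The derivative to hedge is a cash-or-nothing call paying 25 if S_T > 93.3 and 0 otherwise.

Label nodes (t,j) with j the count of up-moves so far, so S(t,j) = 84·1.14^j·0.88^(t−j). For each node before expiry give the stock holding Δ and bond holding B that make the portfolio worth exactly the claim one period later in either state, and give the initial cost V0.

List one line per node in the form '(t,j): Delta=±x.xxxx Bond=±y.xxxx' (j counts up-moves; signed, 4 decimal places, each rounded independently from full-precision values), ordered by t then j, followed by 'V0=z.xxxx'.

(0,0): Delta=0.4447 Bond=-26.6249
(1,0): Delta=0.4554 Bond=-28.4867
(1,1): Delta=0.4395 Bond=-27.1919
(2,0): Delta=0.0000 Bond=0.0000
(2,1): Delta=0.6752 Bond=-48.1426
(2,2): Delta=0.3257 Bond=-15.8652
(3,0): Delta=0.0000 Bond=0.0000
(3,1): Delta=0.0000 Bond=0.0000
(3,2): Delta=1.0009 Bond=-81.3609
(3,3): Delta=0.0000 Bond=24.0385
V0=10.7266

Risk-neutral probability p* = (R−d)/(u−d) = (1.04−0.88)/(1.14−0.88) = 0.6154.
Payoff layer (t=4): V(4,0)=0.0000, V(4,1)=0.0000, V(4,2)=0.0000, V(4,3)=25.0000, V(4,4)=25.0000
  t=3,j=0: stock 57.2436 → up 65.2578 (V=0.0000), down 50.3744 (V=0.0000). Price 0.0000; hedge Δ=0.0000, bond B=0.0000.
  t=3,j=1: stock 74.1565 → up 84.5385 (V=0.0000), down 65.2578 (V=0.0000). Price 0.0000; hedge Δ=0.0000, bond B=0.0000.
  t=3,j=2: stock 96.0664 → up 109.5157 (V=25.0000), down 84.5385 (V=0.0000). Price 14.7929; hedge Δ=1.0009, bond B=-81.3609.
  t=3,j=3: stock 124.4497 → up 141.8727 (V=25.0000), down 109.5157 (V=25.0000). Price 24.0385; hedge Δ=0.0000, bond B=24.0385.
  t=2,j=0: stock 65.0496 → up 74.1565 (V=0.0000), down 57.2436 (V=0.0000). Price 0.0000; hedge Δ=0.0000, bond B=0.0000.
  t=2,j=1: stock 84.2688 → up 96.0664 (V=14.7929), down 74.1565 (V=0.0000). Price 8.7532; hedge Δ=0.6752, bond B=-48.1426.
  t=2,j=2: stock 109.1664 → up 124.4497 (V=24.0385), down 96.0664 (V=14.7929). Price 19.6947; hedge Δ=0.3257, bond B=-15.8652.
  t=1,j=0: stock 73.9200 → up 84.2688 (V=8.7532), down 65.0496 (V=0.0000). Price 5.1794; hedge Δ=0.4554, bond B=-28.4867.
  t=1,j=1: stock 95.7600 → up 109.1664 (V=19.6947), down 84.2688 (V=8.7532). Price 14.8908; hedge Δ=0.4395, bond B=-27.1919.
  t=0,j=0: stock 84.0000 → up 95.7600 (V=14.8908), down 73.9200 (V=5.1794). Price 10.7266; hedge Δ=0.4447, bond B=-26.6249.
Root portfolio cost Δ·84+B reproduces V0=10.7266.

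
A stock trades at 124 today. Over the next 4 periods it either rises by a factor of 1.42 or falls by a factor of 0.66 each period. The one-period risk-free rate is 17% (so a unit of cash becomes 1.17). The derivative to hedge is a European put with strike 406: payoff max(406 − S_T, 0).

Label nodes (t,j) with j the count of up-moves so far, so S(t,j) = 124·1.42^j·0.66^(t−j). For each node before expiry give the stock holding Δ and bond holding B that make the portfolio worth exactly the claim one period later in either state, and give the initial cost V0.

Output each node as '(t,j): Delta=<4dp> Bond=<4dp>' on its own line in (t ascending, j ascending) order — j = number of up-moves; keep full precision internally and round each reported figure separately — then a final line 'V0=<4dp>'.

(0,0): Delta=-0.8035 Bond=202.9144
(1,0): Delta=-1.0000 Bond=253.4944
(1,1): Delta=-0.7587 Bond=229.5252
(2,0): Delta=-1.0000 Bond=296.5885
(2,1): Delta=-1.0000 Bond=296.5885
(2,2): Delta=-0.7037 Bond=254.7974
(3,0): Delta=-1.0000 Bond=347.0085
(3,1): Delta=-1.0000 Bond=347.0085
(3,2): Delta=-1.0000 Bond=347.0085
(3,3): Delta=-0.6362 Bond=274.1445
V0=103.2850

Under the risk-neutral measure, an up-move has probability p* = (R−d)/(u−d) = 0.6711 and values discount at R = 1.17.
Payoff layer (t=4): V(4,0)=382.4713, V(4,1)=355.3777, V(4,2)=297.0854, V(4,3)=171.6685, V(4,4)=0.0000
  t=3,j=0: stock 35.6495 → up 50.6223 (V=355.3777), down 23.5287 (V=382.4713). Price 311.3590; hedge Δ=-1.0000, bond B=347.0085.
  t=3,j=1: stock 76.7004 → up 108.9146 (V=297.0854), down 50.6223 (V=355.3777). Price 270.3081; hedge Δ=-1.0000, bond B=347.0085.
  t=3,j=2: stock 165.0222 → up 234.3315 (V=171.6685), down 108.9146 (V=297.0854). Price 181.9864; hedge Δ=-1.0000, bond B=347.0085.
  t=3,j=3: stock 355.0477 → up 504.1678 (V=0.0000), down 234.3315 (V=171.6685). Price 48.2649; hedge Δ=-0.6362, bond B=274.1445.
  t=2,j=0: stock 54.0144 → up 76.7004 (V=270.3081), down 35.6495 (V=311.3590). Price 242.5741; hedge Δ=-1.0000, bond B=296.5885.
  t=2,j=1: stock 116.2128 → up 165.0222 (V=181.9864), down 76.7004 (V=270.3081). Price 180.3757; hedge Δ=-1.0000, bond B=296.5885.
  t=2,j=2: stock 250.0336 → up 355.0477 (V=48.2649), down 165.0222 (V=181.9864). Price 78.8480; hedge Δ=-0.7037, bond B=254.7974.
  t=1,j=0: stock 81.8400 → up 116.2128 (V=180.3757), down 54.0144 (V=242.5741). Price 171.6544; hedge Δ=-1.0000, bond B=253.4944.
  t=1,j=1: stock 176.0800 → up 250.0336 (V=78.8480), down 116.2128 (V=180.3757). Price 95.9362; hedge Δ=-0.7587, bond B=229.5252.
  t=0,j=0: stock 124.0000 → up 176.0800 (V=95.9362), down 81.8400 (V=171.6544). Price 103.2850; hedge Δ=-0.8035, bond B=202.9144.
The time-0 hedge costs 103.2850, which is the no-arbitrage price.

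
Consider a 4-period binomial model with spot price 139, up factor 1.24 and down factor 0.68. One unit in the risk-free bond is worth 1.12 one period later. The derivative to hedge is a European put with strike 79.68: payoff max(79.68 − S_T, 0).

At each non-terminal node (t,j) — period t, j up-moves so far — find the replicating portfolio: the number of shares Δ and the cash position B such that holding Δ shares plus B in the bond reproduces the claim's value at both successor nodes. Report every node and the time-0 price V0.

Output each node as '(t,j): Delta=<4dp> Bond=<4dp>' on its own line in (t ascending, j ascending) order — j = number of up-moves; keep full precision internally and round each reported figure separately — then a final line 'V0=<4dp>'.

Under the risk-neutral measure, an up-move has probability p* = (R−d)/(u−d) = 0.7857 and values discount at R = 1.12.
Terminal payoffs: V(4,0)=49.9599, V(4,1)=25.4845, V(4,2)=0.0000, V(4,3)=0.0000, V(4,4)=0.0000
  t=3,j=0: stock 43.7060 → up 54.1955 (V=25.4845), down 29.7201 (V=49.9599). Price 27.4368; hedge Δ=-1.0000, bond B=71.1429.
  t=3,j=1: stock 79.6993 → up 98.8271 (V=0.0000), down 54.1955 (V=25.4845). Price 4.8759; hedge Δ=-0.5710, bond B=50.3839.
  t=3,j=2: stock 145.3340 → up 180.2141 (V=0.0000), down 98.8271 (V=0.0000). Price 0.0000; hedge Δ=0.0000, bond B=0.0000.
  t=3,j=3: stock 265.0207 → up 328.6257 (V=0.0000), down 180.2141 (V=0.0000). Price 0.0000; hedge Δ=0.0000, bond B=0.0000.
  t=2,j=0: stock 64.2736 → up 79.6993 (V=4.8759), down 43.7060 (V=27.4368). Price 8.6700; hedge Δ=-0.6268, bond B=48.9574.
  t=2,j=1: stock 117.2048 → up 145.3340 (V=0.0000), down 79.6993 (V=4.8759). Price 0.9329; hedge Δ=-0.0743, bond B=9.6398.
  t=2,j=2: stock 213.7264 → up 265.0207 (V=0.0000), down 145.3340 (V=0.0000). Price 0.0000; hedge Δ=0.0000, bond B=0.0000.
  t=1,j=0: stock 94.5200 → up 117.2048 (V=0.9329), down 64.2736 (V=8.6700). Price 2.3132; hedge Δ=-0.1462, bond B=16.1294.
  t=1,j=1: stock 172.3600 → up 213.7264 (V=0.0000), down 117.2048 (V=0.9329). Price 0.1785; hedge Δ=-0.0097, bond B=1.8443.
  t=0,j=0: stock 139.0000 → up 172.3600 (V=0.1785), down 94.5200 (V=2.3132). Price 0.5678; hedge Δ=-0.0274, bond B=4.3799.
Root portfolio cost Δ·139+B reproduces V0=0.5678.

(0,0): Delta=-0.0274 Bond=4.3799
(1,0): Delta=-0.1462 Bond=16.1294
(1,1): Delta=-0.0097 Bond=1.8443
(2,0): Delta=-0.6268 Bond=48.9574
(2,1): Delta=-0.0743 Bond=9.6398
(2,2): Delta=0.0000 Bond=0.0000
(3,0): Delta=-1.0000 Bond=71.1429
(3,1): Delta=-0.5710 Bond=50.3839
(3,2): Delta=0.0000 Bond=0.0000
(3,3): Delta=0.0000 Bond=0.0000
V0=0.5678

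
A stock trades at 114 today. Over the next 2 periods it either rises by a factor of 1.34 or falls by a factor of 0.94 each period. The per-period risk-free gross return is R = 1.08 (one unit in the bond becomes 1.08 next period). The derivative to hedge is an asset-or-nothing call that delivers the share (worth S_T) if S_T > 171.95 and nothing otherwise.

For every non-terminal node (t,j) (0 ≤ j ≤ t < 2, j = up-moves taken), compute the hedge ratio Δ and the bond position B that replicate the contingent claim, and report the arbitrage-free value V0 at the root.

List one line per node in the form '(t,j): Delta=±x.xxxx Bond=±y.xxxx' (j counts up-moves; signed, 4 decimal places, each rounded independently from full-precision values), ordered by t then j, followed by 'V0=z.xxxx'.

(0,0): Delta=1.4548 Bond=-144.3454
(1,0): Delta=0.0000 Bond=0.0000
(1,1): Delta=3.3500 Bond=-445.4086
V0=21.4982

Since d<R<u, set p* = (R−d)/(u−d) = 0.3500; price each node as the discounted p*-expectation of its children.
Terminal values V(2,·): V(2,0)=0.0000, V(2,1)=0.0000, V(2,2)=204.6984
  t=1,j=0: stock 107.1600 → up 143.5944 (V=0.0000), down 100.7304 (V=0.0000). Price 0.0000; hedge Δ=0.0000, bond B=0.0000.
  t=1,j=1: stock 152.7600 → up 204.6984 (V=204.6984), down 143.5944 (V=0.0000). Price 66.3374; hedge Δ=3.3500, bond B=-445.4086.
  t=0,j=0: stock 114.0000 → up 152.7600 (V=66.3374), down 107.1600 (V=0.0000). Price 21.4982; hedge Δ=1.4548, bond B=-144.3454.
The time-0 hedge costs 21.4982, which is the no-arbitrage price.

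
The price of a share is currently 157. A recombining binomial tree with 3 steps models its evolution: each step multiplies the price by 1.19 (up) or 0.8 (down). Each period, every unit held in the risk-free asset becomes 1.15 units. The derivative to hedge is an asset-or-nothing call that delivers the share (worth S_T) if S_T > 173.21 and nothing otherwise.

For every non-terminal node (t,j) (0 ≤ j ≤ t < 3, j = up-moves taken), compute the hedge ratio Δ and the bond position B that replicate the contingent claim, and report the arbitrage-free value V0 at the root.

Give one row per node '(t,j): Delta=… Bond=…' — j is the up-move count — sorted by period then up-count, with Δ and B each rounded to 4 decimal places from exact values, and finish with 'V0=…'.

Risk-neutral probability p* = (R−d)/(u−d) = (1.15−0.8)/(1.19−0.8) = 0.8974.
Terminal values V(3,·): V(3,0)=0.0000, V(3,1)=0.0000, V(3,2)=177.8622, V(3,3)=264.5700
  t=2,j=0: stock 100.4800 → up 119.5712 (V=0.0000), down 80.3840 (V=0.0000). Price 0.0000; hedge Δ=0.0000, bond B=0.0000.
  t=2,j=1: stock 149.4640 → up 177.8622 (V=177.8622), down 119.5712 (V=0.0000). Price 138.7999; hedge Δ=3.0513, bond B=-317.2569.
  t=2,j=2: stock 222.3277 → up 264.5700 (V=264.5700), down 177.8622 (V=177.8622). Price 222.3277; hedge Δ=1.0000, bond B=0.0000.
  t=1,j=0: stock 125.6000 → up 149.4640 (V=138.7999), down 100.4800 (V=0.0000). Price 108.3165; hedge Δ=2.8336, bond B=-247.5806.
  t=1,j=1: stock 186.8300 → up 222.3277 (V=222.3277), down 149.4640 (V=138.7999). Price 185.8789; hedge Δ=1.1464, bond B=-28.2949.
  t=0,j=0: stock 157.0000 → up 186.8300 (V=185.8789), down 125.6000 (V=108.3165). Price 154.7163; hedge Δ=1.2667, bond B=-44.1615.
Root portfolio cost Δ·157+B reproduces V0=154.7163.

(0,0): Delta=1.2667 Bond=-44.1615
(1,0): Delta=2.8336 Bond=-247.5806
(1,1): Delta=1.1464 Bond=-28.2949
(2,0): Delta=0.0000 Bond=0.0000
(2,1): Delta=3.0513 Bond=-317.2569
(2,2): Delta=1.0000 Bond=0.0000
V0=154.7163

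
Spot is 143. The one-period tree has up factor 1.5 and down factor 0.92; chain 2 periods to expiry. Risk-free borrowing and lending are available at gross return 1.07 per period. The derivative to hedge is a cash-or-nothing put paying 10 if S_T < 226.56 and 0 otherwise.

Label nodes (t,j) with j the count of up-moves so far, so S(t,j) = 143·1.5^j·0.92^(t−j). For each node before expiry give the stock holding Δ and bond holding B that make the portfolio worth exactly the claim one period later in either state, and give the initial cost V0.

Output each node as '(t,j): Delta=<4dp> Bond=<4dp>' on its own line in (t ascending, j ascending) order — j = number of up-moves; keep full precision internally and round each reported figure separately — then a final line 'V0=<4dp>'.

(0,0): Delta=-0.0291 Bond=12.3175
(1,0): Delta=0.0000 Bond=9.3458
(1,1): Delta=-0.0804 Bond=24.1702
V0=8.1502

Under the risk-neutral measure, an up-move has probability p* = (R−d)/(u−d) = 0.2586 and values discount at R = 1.07.
Terminal values V(2,·): V(2,0)=10.0000, V(2,1)=10.0000, V(2,2)=0.0000
Node (1,0) S=131.5600: V=(p*·10.0000+(1−p*)·10.0000)/1.07=9.3458; Δ=(10.0000−10.0000)/(197.3400−121.0352)=0.0000; B=V−Δ·S=9.3458
Node (1,1) S=214.5000: V=(p*·0.0000+(1−p*)·10.0000)/1.07=6.9288; Δ=(0.0000−10.0000)/(321.7500−197.3400)=-0.0804; B=V−Δ·S=24.1702
Node (0,0) S=143.0000: V=(p*·6.9288+(1−p*)·9.3458)/1.07=8.1502; Δ=(6.9288−9.3458)/(214.5000−131.5600)=-0.0291; B=V−Δ·S=12.3175
Each (Δ,B) replicates both successor values, so the strategy is self-financing and V0 is arbitrage-free.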